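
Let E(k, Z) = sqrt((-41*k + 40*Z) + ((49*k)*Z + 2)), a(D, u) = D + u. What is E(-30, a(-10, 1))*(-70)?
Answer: -70*sqrt(14102) ≈ -8312.6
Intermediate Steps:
E(k, Z) = sqrt(2 - 41*k + 40*Z + 49*Z*k) (E(k, Z) = sqrt((-41*k + 40*Z) + (49*Z*k + 2)) = sqrt((-41*k + 40*Z) + (2 + 49*Z*k)) = sqrt(2 - 41*k + 40*Z + 49*Z*k))
E(-30, a(-10, 1))*(-70) = sqrt(2 - 41*(-30) + 40*(-10 + 1) + 49*(-10 + 1)*(-30))*(-70) = sqrt(2 + 1230 + 40*(-9) + 49*(-9)*(-30))*(-70) = sqrt(2 + 1230 - 360 + 13230)*(-70) = sqrt(14102)*(-70) = -70*sqrt(14102)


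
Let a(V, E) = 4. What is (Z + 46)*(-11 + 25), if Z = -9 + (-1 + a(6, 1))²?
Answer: 644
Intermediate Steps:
Z = 0 (Z = -9 + (-1 + 4)² = -9 + 3² = -9 + 9 = 0)
(Z + 46)*(-11 + 25) = (0 + 46)*(-11 + 25) = 46*14 = 644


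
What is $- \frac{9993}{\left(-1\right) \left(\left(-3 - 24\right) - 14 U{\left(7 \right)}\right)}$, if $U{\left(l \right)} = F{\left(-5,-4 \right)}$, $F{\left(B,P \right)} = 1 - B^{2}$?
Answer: $\frac{3331}{103} \approx 32.34$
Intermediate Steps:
$U{\left(l \right)} = -24$ ($U{\left(l \right)} = 1 - \left(-5\right)^{2} = 1 - 25 = -24$)
$- \frac{9993}{\left(-1\right) \left(\left(-3 - 24\right) - 14 U{\left(7 \right)}\right)} = - \frac{9993}{\left(-1\right) \left(\left(-3 - 24\right) - -336\right)} = - \frac{9993}{\left(-1\right) \left(-27 + 336\right)} = - \frac{9993}{\left(-1\right) 309} = - \frac{9993}{-309} = \left(-9993\right) \left(- \frac{1}{309}\right) = \frac{3331}{103}$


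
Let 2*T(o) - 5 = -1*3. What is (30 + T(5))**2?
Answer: 961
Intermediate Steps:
T(o) = 1 (T(o) = 5/2 + (-1*3)/2 = 5/2 + (1/2)*(-3) = 5/2 - 3/2 = 1)
(30 + T(5))**2 = (30 + 1)**2 = 31**2 = 961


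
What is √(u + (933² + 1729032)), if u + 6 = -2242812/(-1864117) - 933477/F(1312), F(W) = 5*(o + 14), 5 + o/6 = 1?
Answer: √909801791745606421206/18641170 ≈ 1618.1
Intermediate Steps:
o = -24 (o = -30 + 6*1 = -30 + 6 = -24)
F(W) = -50 (F(W) = 5*(-24 + 14) = 5*(-10) = -50)
u = 1739663250309/93205850 (u = -6 + (-2242812/(-1864117) - 933477/(-50)) = -6 + (-2242812*(-1/1864117) - 933477*(-1/50)) = -6 + (2242812/1864117 + 933477/50) = -6 + 1740222485409/93205850 = 1739663250309/93205850 ≈ 18665.)
√(u + (933² + 1729032)) = √(1739663250309/93205850 + (933² + 1729032)) = √(1739663250309/93205850 + (870489 + 1729032)) = √(1739663250309/93205850 + 2599521) = √(244030227648159/93205850) = √909801791745606421206/18641170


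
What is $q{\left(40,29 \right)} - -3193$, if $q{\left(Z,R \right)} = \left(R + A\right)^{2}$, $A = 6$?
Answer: $4418$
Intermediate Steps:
$q{\left(Z,R \right)} = \left(6 + R\right)^{2}$ ($q{\left(Z,R \right)} = \left(R + 6\right)^{2} = \left(6 + R\right)^{2}$)
$q{\left(40,29 \right)} - -3193 = \left(6 + 29\right)^{2} - -3193 = 35^{2} + 3193 = 1225 + 3193 = 4418$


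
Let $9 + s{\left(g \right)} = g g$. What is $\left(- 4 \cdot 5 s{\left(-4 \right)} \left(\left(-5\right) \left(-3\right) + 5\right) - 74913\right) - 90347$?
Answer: $-168060$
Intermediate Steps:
$s{\left(g \right)} = -9 + g^{2}$ ($s{\left(g \right)} = -9 + g g = -9 + g^{2}$)
$\left(- 4 \cdot 5 s{\left(-4 \right)} \left(\left(-5\right) \left(-3\right) + 5\right) - 74913\right) - 90347 = \left(- 4 \cdot 5 \left(-9 + \left(-4\right)^{2}\right) \left(\left(-5\right) \left(-3\right) + 5\right) - 74913\right) - 90347 = \left(- 4 \cdot 5 \left(-9 + 16\right) \left(15 + 5\right) - 74913\right) - 90347 = \left(- 4 \cdot 5 \cdot 7 \cdot 20 - 74913\right) - 90347 = \left(- 4 \cdot 35 \cdot 20 - 74913\right) - 90347 = \left(\left(-4\right) 700 - 74913\right) - 90347 = \left(-2800 - 74913\right) - 90347 = -77713 - 90347 = -168060$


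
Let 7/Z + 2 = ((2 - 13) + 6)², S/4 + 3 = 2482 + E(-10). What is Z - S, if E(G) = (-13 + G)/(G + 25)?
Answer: -3418799/345 ≈ -9909.6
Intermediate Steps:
E(G) = (-13 + G)/(25 + G)
S = 148648/15 (S = -12 + 4*(2482 + (-13 - 10)/(25 - 10)) = -12 + 4*(2482 - 23/15) = -12 + 4*(37207/15) = -12 + 148828/15 = 148648/15 ≈ 9909.9)
Z = 7/23 (Z = 7/(-2 + ((2 - 13) + 6)²) = 7/(-2 + (-11 + 6)²) = 7/(-2 + (-5)²) = 7/(-2 + 25) = 7/23 ≈ 0.30435)
Z - S = 7/23 - 1*148648/15 = 7/23 - 148648/15 = -3418799/345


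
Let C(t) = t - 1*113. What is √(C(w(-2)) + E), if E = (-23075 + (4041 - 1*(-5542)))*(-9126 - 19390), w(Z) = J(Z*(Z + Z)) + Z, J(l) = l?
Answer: √384737765 ≈ 19615.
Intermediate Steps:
w(Z) = Z + 2*Z² (w(Z) = Z*(Z + Z) + Z = Z*(2*Z) + Z = 2*Z² + Z = Z + 2*Z²)
C(t) = -113 + t (C(t) = t - 113 = -113 + t)
E = 384737872 (E = (-23075 + (4041 + 5542))*(-28516) = (-23075 + 9583)*(-28516) = -13492*(-28516) = 384737872)
√(C(w(-2)) + E) = √((-113 - 2*(1 + 2*(-2))) + 384737872) = √((-113 - 2*(1 - 4)) + 384737872) = √((-113 - 2*(-3)) + 384737872) = √((-113 + 6) + 384737872) = √(-107 + 384737872) = √384737765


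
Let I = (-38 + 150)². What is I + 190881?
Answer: 203425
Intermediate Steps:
I = 12544 (I = 112² = 12544)
I + 190881 = 12544 + 190881 = 203425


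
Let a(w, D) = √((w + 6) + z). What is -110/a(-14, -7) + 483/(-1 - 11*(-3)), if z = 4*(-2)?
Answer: 483/32 + 55*I/2 ≈ 15.094 + 27.5*I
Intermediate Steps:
z = -8
a(w, D) = √(-2 + w) (a(w, D) = √((w + 6) - 8) = √((6 + w) - 8) = √(-2 + w))
-110/a(-14, -7) + 483/(-1 - 11*(-3)) = -110/√(-2 - 14) + 483/(-1 - 11*(-3)) = -110*(-I/4) + 483/(-1 + 33) = -110*(-I/4) + 483/32 = -(-55)*I/2 + 483*(1/32) = 55*I/2 + 483/32 = 483/32 + 55*I/2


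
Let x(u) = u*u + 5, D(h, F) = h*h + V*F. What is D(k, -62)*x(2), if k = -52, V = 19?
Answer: 13734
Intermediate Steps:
D(h, F) = h² + 19*F (D(h, F) = h*h + 19*F = h² + 19*F)
x(u) = 5 + u² (x(u) = u² + 5 = 5 + u²)
D(k, -62)*x(2) = ((-52)² + 19*(-62))*(5 + 2²) = (2704 - 1178)*(5 + 4) = 1526*9 = 13734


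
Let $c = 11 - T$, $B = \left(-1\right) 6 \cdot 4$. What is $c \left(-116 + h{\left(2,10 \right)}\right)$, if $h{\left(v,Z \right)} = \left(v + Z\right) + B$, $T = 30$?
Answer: $2432$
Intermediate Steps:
$B = -24$ ($B = \left(-6\right) 4 = -24$)
$h{\left(v,Z \right)} = -24 + Z + v$ ($h{\left(v,Z \right)} = \left(v + Z\right) - 24 = \left(Z + v\right) - 24 = -24 + Z + v$)
$c = -19$ ($c = 11 - 30 = -19$)
$c \left(-116 + h{\left(2,10 \right)}\right) = - 19 \left(-116 + \left(-24 + 10 + 2\right)\right) = - 19 \left(-116 - 12\right) = \left(-19\right) \left(-128\right) = 2432$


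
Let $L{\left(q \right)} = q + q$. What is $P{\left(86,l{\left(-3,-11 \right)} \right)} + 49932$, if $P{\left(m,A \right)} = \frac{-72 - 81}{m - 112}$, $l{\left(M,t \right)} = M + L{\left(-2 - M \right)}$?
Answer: $\frac{1298385}{26} \approx 49938.0$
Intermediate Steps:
$L{\left(q \right)} = 2 q$
$l{\left(M,t \right)} = -4 - M$ ($l{\left(M,t \right)} = M + 2 \left(-2 - M\right) = M - \left(4 + 2 M\right) = -4 - M$)
$P{\left(m,A \right)} = - \frac{153}{-112 + m}$
$P{\left(86,l{\left(-3,-11 \right)} \right)} + 49932 = - \frac{153}{-112 + 86} + 49932 = - \frac{153}{-26} + 49932 = \left(-153\right) \left(- \frac{1}{26}\right) + 49932 = \frac{153}{26} + 49932 = \frac{1298385}{26}$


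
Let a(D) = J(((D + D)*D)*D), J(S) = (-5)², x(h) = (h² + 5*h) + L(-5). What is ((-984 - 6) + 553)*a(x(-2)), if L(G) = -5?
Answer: -10925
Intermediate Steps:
x(h) = -5 + h² + 5*h (x(h) = (h² + 5*h) - 5 = -5 + h² + 5*h)
J(S) = 25
a(D) = 25
((-984 - 6) + 553)*a(x(-2)) = ((-984 - 6) + 553)*25 = (-990 + 553)*25 = -437*25 = -10925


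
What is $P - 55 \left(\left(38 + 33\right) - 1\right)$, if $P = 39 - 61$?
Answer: $-3872$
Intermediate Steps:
$P = -22$ ($P = 39 - 61 = -22$)
$P - 55 \left(\left(38 + 33\right) - 1\right) = -22 - 55 \left(\left(38 + 33\right) - 1\right) = -22 - 55 \left(71 - 1\right) = -22 - 3850 = -3872$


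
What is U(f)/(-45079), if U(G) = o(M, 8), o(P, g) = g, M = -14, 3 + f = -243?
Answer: -8/45079 ≈ -0.00017747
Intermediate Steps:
f = -246 (f = -3 - 243 = -246)
U(G) = 8
U(f)/(-45079) = 8/(-45079) = 8*(-1/45079) = -8/45079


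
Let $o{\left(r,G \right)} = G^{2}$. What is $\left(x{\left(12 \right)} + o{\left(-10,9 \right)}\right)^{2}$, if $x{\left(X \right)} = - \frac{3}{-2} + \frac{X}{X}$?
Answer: $\frac{27889}{4} \approx 6972.3$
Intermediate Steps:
$x{\left(X \right)} = \frac{5}{2}$ ($x{\left(X \right)} = \left(-3\right) \left(- \frac{1}{2}\right) + 1 = \frac{3}{2} + 1 = \frac{5}{2}$)
$\left(x{\left(12 \right)} + o{\left(-10,9 \right)}\right)^{2} = \left(\frac{5}{2} + 9^{2}\right)^{2} = \left(\frac{5}{2} + 81\right)^{2} = \left(\frac{167}{2}\right)^{2} = \frac{27889}{4}$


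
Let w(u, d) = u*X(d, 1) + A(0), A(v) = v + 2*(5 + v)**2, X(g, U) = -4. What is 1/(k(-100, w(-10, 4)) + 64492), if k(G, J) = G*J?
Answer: 1/55492 ≈ 1.8021e-5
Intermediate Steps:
w(u, d) = 50 - 4*u (w(u, d) = u*(-4) + (0 + 2*(5 + 0)**2) = -4*u + (0 + 2*5**2) = -4*u + (0 + 2*25) = -4*u + (0 + 50) = -4*u + 50 = 50 - 4*u)
1/(k(-100, w(-10, 4)) + 64492) = 1/(-100*(50 - 4*(-10)) + 64492) = 1/(-100*(50 + 40) + 64492) = 1/(-100*90 + 64492) = 1/(-9000 + 64492) = 1/55492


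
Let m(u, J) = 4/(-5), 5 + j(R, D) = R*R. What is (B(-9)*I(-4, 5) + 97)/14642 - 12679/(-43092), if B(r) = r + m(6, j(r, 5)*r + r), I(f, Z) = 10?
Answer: 92801413/315476532 ≈ 0.29416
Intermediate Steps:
j(R, D) = -5 + R² (j(R, D) = -5 + R*R = -5 + R²)
m(u, J) = -⅘ (m(u, J) = 4*(-⅕) = -⅘)
B(r) = -⅘ + r (B(r) = r - ⅘ = -⅘ + r)
(B(-9)*I(-4, 5) + 97)/14642 - 12679/(-43092) = ((-⅘ - 9)*10 + 97)/14642 - 12679/(-43092) = (-49/5*10 + 97)*(1/14642) - 12679*(-1/43092) = (-98 + 97)*(1/14642) + 12679/43092 = -1*1/14642 + 12679/43092 = -1/14642 + 12679/43092 = 92801413/315476532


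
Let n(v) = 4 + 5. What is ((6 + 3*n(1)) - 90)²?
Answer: 3249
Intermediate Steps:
n(v) = 9
((6 + 3*n(1)) - 90)² = ((6 + 3*9) - 90)² = ((6 + 27) - 90)² = (33 - 90)² = (-57)² = 3249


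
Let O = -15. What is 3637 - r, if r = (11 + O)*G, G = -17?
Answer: 3569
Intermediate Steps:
r = 68 (r = (11 - 15)*(-17) = -4*(-17) = 68)
3637 - r = 3637 - 1*68 = 3637 - 68 = 3569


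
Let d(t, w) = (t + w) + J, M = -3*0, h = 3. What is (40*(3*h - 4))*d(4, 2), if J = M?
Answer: 1200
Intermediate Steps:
M = 0
J = 0
d(t, w) = t + w (d(t, w) = (t + w) + 0 = t + w)
(40*(3*h - 4))*d(4, 2) = (40*(3*3 - 4))*(4 + 2) = (40*(9 - 4))*6 = (40*5)*6 = 200*6 = 1200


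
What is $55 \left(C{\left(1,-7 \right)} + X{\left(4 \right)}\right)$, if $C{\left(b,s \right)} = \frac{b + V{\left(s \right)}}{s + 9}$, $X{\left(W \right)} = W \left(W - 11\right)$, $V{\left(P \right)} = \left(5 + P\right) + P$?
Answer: $-1760$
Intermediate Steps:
$V{\left(P \right)} = 5 + 2 P$
$X{\left(W \right)} = W \left(-11 + W\right)$
$C{\left(b,s \right)} = \frac{5 + b + 2 s}{9 + s}$ ($C{\left(b,s \right)} = \frac{b + \left(5 + 2 s\right)}{s + 9} = \frac{5 + b + 2 s}{9 + s}$)
$55 \left(C{\left(1,-7 \right)} + X{\left(4 \right)}\right) = 55 \left(\frac{5 + 1 + 2 \left(-7\right)}{9 - 7} + 4 \left(-11 + 4\right)\right) = 55 \left(\frac{5 + 1 - 14}{2} + 4 \left(-7\right)\right) = 55 \left(\frac{1}{2} \left(-8\right) - 28\right) = 55 \left(-4 - 28\right) = 55 \left(-32\right) = -1760$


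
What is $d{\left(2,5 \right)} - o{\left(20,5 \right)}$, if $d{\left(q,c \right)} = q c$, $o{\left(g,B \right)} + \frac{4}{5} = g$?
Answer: $- \frac{46}{5} \approx -9.2$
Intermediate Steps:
$o{\left(g,B \right)} = - \frac{4}{5} + g$
$d{\left(q,c \right)} = c q$
$d{\left(2,5 \right)} - o{\left(20,5 \right)} = 5 \cdot 2 - \left(- \frac{4}{5} + 20\right) = 10 - \frac{96}{5} = - \frac{46}{5}$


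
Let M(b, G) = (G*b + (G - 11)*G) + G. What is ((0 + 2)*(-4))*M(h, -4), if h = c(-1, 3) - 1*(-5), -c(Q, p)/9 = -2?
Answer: 288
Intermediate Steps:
c(Q, p) = 18 (c(Q, p) = -9*(-2) = 18)
h = 23 (h = 18 - 1*(-5) = 18 + 5 = 23)
M(b, G) = G + G*b + G*(-11 + G) (M(b, G) = (G*b + (-11 + G)*G) + G = (G*b + G*(-11 + G)) + G = G + G*b + G*(-11 + G))
((0 + 2)*(-4))*M(h, -4) = ((0 + 2)*(-4))*(-4*(-10 - 4 + 23)) = (2*(-4))*(-4*9) = -8*(-36) = 288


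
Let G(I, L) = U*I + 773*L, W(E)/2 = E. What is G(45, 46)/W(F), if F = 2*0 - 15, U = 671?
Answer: -65753/30 ≈ -2191.8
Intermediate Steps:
F = -15 (F = 0 - 15 = -15)
W(E) = 2*E
G(I, L) = 671*I + 773*L
G(45, 46)/W(F) = (671*45 + 773*46)/((2*(-15))) = (30195 + 35558)/(-30) = 65753*(-1/30) = -65753/30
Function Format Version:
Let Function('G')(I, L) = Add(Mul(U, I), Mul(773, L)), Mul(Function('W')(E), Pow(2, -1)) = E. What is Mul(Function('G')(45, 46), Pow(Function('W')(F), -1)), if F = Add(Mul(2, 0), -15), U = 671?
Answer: Rational(-65753, 30) ≈ -2191.8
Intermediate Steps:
F = -15 (F = Add(0, -15) = -15)
Function('W')(E) = Mul(2, E)
Function('G')(I, L) = Add(Mul(671, I), Mul(773, L))
Mul(Function('G')(45, 46), Pow(Function('W')(F), -1)) = Mul(Add(Mul(671, 45), Mul(773, 46)), Pow(Mul(2, -15), -1)) = Mul(Add(30195, 35558), Pow(-30, -1)) = Mul(65753, Rational(-1, 30)) = Rational(-65753, 30)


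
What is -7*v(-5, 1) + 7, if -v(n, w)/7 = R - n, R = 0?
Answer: 252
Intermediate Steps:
v(n, w) = 7*n (v(n, w) = -7*(0 - n) = -(-7)*n = 7*n)
-7*v(-5, 1) + 7 = -49*(-5) + 7 = -7*(-35) + 7 = 245 + 7 = 252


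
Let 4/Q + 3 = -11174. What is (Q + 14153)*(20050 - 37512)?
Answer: -2762280200574/11177 ≈ -2.4714e+8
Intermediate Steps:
Q = -4/11177 (Q = 4/(-3 - 11174) = 4/(-11177) = 4*(-1/11177) = -4/11177 ≈ -0.00035788)
(Q + 14153)*(20050 - 37512) = (-4/11177 + 14153)*(20050 - 37512) = (158188077/11177)*(-17462) = -2762280200574/11177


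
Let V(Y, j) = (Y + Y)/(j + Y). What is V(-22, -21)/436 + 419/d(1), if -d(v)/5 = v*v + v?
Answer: -1963743/46870 ≈ -41.898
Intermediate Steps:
d(v) = -5*v - 5*v² (d(v) = -5*(v*v + v) = -5*(v² + v) = -5*(v + v²) = -5*v - 5*v²)
V(Y, j) = 2*Y/(Y + j) (V(Y, j) = (2*Y)/(Y + j) = 2*Y/(Y + j))
V(-22, -21)/436 + 419/d(1) = (2*(-22)/(-22 - 21))/436 + 419/((-5*1*(1 + 1))) = (2*(-22)/(-43))*(1/436) + 419/((-5*1*2)) = (2*(-22)*(-1/43))*(1/436) + 419/(-10) = (44/43)*(1/436) + 419*(-⅒) = 11/4687 - 419/10 = -1963743/46870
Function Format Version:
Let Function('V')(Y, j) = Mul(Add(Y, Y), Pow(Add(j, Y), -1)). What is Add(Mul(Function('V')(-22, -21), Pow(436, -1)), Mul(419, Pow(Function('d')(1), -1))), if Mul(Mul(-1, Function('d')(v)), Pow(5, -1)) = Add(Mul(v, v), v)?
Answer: Rational(-1963743, 46870) ≈ -41.898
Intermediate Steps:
Function('d')(v) = Add(Mul(-5, v), Mul(-5, Pow(v, 2))) (Function('d')(v) = Mul(-5, Add(Mul(v, v), v)) = Mul(-5, Add(Pow(v, 2), v)) = Mul(-5, Add(v, Pow(v, 2))) = Add(Mul(-5, v), Mul(-5, Pow(v, 2))))
Function('V')(Y, j) = Mul(2, Y, Pow(Add(Y, j), -1)) (Function('V')(Y, j) = Mul(Mul(2, Y), Pow(Add(Y, j), -1)) = Mul(2, Y, Pow(Add(Y, j), -1)))
Add(Mul(Function('V')(-22, -21), Pow(436, -1)), Mul(419, Pow(Function('d')(1), -1))) = Add(Mul(Mul(2, -22, Pow(Add(-22, -21), -1)), Pow(436, -1)), Mul(419, Pow(Mul(-5, 1, Add(1, 1)), -1))) = Add(Mul(Mul(2, -22, Pow(-43, -1)), Rational(1, 436)), Mul(419, Pow(Mul(-5, 1, 2), -1))) = Add(Mul(Mul(2, -22, Rational(-1, 43)), Rational(1, 436)), Mul(419, Pow(-10, -1))) = Add(Mul(Rational(44, 43), Rational(1, 436)), Mul(419, Rational(-1, 10))) = Add(Rational(11, 4687), Rational(-419, 10)) = Rational(-1963743, 46870)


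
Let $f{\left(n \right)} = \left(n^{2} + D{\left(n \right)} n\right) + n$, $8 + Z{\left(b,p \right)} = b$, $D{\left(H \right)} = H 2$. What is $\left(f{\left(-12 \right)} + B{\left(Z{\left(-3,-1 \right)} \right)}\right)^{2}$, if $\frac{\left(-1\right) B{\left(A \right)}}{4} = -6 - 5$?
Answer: $215296$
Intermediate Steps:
$D{\left(H \right)} = 2 H$
$Z{\left(b,p \right)} = -8 + b$
$f{\left(n \right)} = n + 3 n^{2}$ ($f{\left(n \right)} = \left(n^{2} + 2 n n\right) + n = \left(n^{2} + 2 n^{2}\right) + n = 3 n^{2} + n = n + 3 n^{2}$)
$B{\left(A \right)} = 44$ ($B{\left(A \right)} = - 4 \left(-6 - 5\right) = \left(-4\right) \left(-11\right) = 44$)
$\left(f{\left(-12 \right)} + B{\left(Z{\left(-3,-1 \right)} \right)}\right)^{2} = \left(- 12 \left(1 + 3 \left(-12\right)\right) + 44\right)^{2} = \left(- 12 \left(1 - 36\right) + 44\right)^{2} = \left(\left(-12\right) \left(-35\right) + 44\right)^{2} = \left(420 + 44\right)^{2} = 464^{2} = 215296$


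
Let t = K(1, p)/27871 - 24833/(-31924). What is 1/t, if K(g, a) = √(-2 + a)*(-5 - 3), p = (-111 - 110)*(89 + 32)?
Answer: 13102486935336076/10229258727395983 + 4834808585344*I*√26743/10229258727395983 ≈ 1.2809 + 0.077293*I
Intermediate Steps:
p = -26741 (p = -221*121 = -26741)
K(g, a) = -8*√(-2 + a) (K(g, a) = √(-2 + a)*(-8) = -8*√(-2 + a))
t = 24833/31924 - 8*I*√26743/27871 (t = -8*√(-2 - 26741)/27871 - 24833/(-31924) = -8*I*√26743*(1/27871) - 24833*(-1/31924) = -8*I*√26743*(1/27871) + 24833/31924 = -8*I*√26743/27871 + 24833/31924 = 24833/31924 - 8*I*√26743/27871 ≈ 0.77788 - 0.04694*I)
1/t = 1/(24833/31924 - 8*I*√26743/27871)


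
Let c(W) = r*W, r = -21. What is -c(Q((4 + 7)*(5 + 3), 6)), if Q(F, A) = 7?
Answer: 147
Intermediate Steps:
c(W) = -21*W
-c(Q((4 + 7)*(5 + 3), 6)) = -(-21)*7 = -1*(-147) = 147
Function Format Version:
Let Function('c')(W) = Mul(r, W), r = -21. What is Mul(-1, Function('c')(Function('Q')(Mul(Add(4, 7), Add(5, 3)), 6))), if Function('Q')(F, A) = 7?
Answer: 147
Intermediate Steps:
Function('c')(W) = Mul(-21, W)
Mul(-1, Function('c')(Function('Q')(Mul(Add(4, 7), Add(5, 3)), 6))) = Mul(-1, Mul(-21, 7)) = Mul(-1, -147) = 147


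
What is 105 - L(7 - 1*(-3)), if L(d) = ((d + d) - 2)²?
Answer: -219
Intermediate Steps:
L(d) = (-2 + 2*d)² (L(d) = (2*d - 2)² = (-2 + 2*d)²)
105 - L(7 - 1*(-3)) = 105 - 4*(-1 + (7 - 1*(-3)))² = 105 - 4*(-1 + (7 + 3))² = 105 - 4*(-1 + 10)² = 105 - 4*9² = 105 - 4*81 = 105 - 1*324 = 105 - 324 = -219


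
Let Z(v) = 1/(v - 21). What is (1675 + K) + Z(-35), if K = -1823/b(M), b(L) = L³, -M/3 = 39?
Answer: 150229799875/89690328 ≈ 1675.0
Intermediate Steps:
M = -117 (M = -3*39 = -117)
Z(v) = 1/(-21 + v)
K = 1823/1601613 (K = -1823/((-117)³) = -1823/(-1601613) = -1823*(-1/1601613) = 1823/1601613 ≈ 0.0011382)
(1675 + K) + Z(-35) = (1675 + 1823/1601613) + 1/(-21 - 35) = 2682703598/1601613 + 1/(-56) = 2682703598/1601613 - 1/56 = 150229799875/89690328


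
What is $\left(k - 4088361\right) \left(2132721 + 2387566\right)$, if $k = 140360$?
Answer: $-17846097596287$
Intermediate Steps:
$\left(k - 4088361\right) \left(2132721 + 2387566\right) = \left(140360 - 4088361\right) \left(2132721 + 2387566\right) = \left(-3948001\right) 4520287 = -17846097596287$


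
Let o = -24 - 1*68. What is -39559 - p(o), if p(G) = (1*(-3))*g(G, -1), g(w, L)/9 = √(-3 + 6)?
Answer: -39559 + 27*√3 ≈ -39512.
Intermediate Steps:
o = -92 (o = -24 - 68 = -92)
g(w, L) = 9*√3 (g(w, L) = 9*√(-3 + 6) = 9*√3)
p(G) = -27*√3 (p(G) = (1*(-3))*(9*√3) = -27*√3)
-39559 - p(o) = -39559 - (-27)*√3 = -39559 + 27*√3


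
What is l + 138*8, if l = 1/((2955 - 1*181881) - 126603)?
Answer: 337304015/305529 ≈ 1104.0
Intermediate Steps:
l = -1/305529 (l = 1/((2955 - 181881) - 126603) = 1/(-178926 - 126603) = 1/(-305529) = -1/305529 ≈ -3.2730e-6)
l + 138*8 = -1/305529 + 138*8 = -1/305529 + 1104 = 337304015/305529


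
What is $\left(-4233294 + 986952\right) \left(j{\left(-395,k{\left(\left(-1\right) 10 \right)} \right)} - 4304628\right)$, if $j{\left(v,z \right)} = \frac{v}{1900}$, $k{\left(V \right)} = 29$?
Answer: $\frac{2655116115677949}{190} \approx 1.3974 \cdot 10^{13}$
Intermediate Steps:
$j{\left(v,z \right)} = \frac{v}{1900}$ ($j{\left(v,z \right)} = v \frac{1}{1900} = \frac{v}{1900}$)
$\left(-4233294 + 986952\right) \left(j{\left(-395,k{\left(\left(-1\right) 10 \right)} \right)} - 4304628\right) = \left(-4233294 + 986952\right) \left(\frac{1}{1900} \left(-395\right) - 4304628\right) = - 3246342 \left(- \frac{79}{380} - 4304628\right) = \left(-3246342\right) \left(- \frac{1635758719}{380}\right) = \frac{2655116115677949}{190}$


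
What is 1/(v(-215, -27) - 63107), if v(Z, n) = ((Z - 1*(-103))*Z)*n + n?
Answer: -1/713294 ≈ -1.4019e-6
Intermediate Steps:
v(Z, n) = n + Z*n*(103 + Z) (v(Z, n) = ((Z + 103)*Z)*n + n = ((103 + Z)*Z)*n + n = (Z*(103 + Z))*n + n = Z*n*(103 + Z) + n = n + Z*n*(103 + Z))
1/(v(-215, -27) - 63107) = 1/(-27*(1 + (-215)**2 + 103*(-215)) - 63107) = 1/(-27*(1 + 46225 - 22145) - 63107) = 1/(-27*24081 - 63107) = 1/(-650187 - 63107) = 1/(-713294) = -1/713294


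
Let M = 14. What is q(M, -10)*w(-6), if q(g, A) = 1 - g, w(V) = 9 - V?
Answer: -195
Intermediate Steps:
q(M, -10)*w(-6) = (1 - 1*14)*(9 - 1*(-6)) = (1 - 14)*(9 + 6) = -13*15 = -195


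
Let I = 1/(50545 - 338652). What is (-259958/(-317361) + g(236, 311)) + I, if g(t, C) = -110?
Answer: -9982836416825/91433925627 ≈ -109.18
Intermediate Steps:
I = -1/288107 (I = 1/(-288107) = -1/288107 ≈ -3.4709e-6)
(-259958/(-317361) + g(236, 311)) + I = (-259958/(-317361) - 110) - 1/288107 = (-259958*(-1/317361) - 110) - 1/288107 = (259958/317361 - 110) - 1/288107 = -34649752/317361 - 1/288107 = -9982836416825/91433925627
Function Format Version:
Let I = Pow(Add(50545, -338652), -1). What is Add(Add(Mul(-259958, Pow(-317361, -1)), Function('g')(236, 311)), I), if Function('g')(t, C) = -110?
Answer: Rational(-9982836416825, 91433925627) ≈ -109.18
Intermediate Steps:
I = Rational(-1, 288107) (I = Pow(-288107, -1) = Rational(-1, 288107) ≈ -3.4709e-6)
Add(Add(Mul(-259958, Pow(-317361, -1)), Function('g')(236, 311)), I) = Add(Add(Mul(-259958, Pow(-317361, -1)), -110), Rational(-1, 288107)) = Add(Add(Mul(-259958, Rational(-1, 317361)), -110), Rational(-1, 288107)) = Add(Add(Rational(259958, 317361), -110), Rational(-1, 288107)) = Add(Rational(-34649752, 317361), Rational(-1, 288107)) = Rational(-9982836416825, 91433925627)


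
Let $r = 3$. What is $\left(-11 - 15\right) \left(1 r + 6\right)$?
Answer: $-234$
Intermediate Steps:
$\left(-11 - 15\right) \left(1 r + 6\right) = \left(-11 - 15\right) \left(1 \cdot 3 + 6\right) = - 26 \left(3 + 6\right) = \left(-26\right) 9 = -234$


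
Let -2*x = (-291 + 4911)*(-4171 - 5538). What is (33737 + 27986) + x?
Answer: 22489513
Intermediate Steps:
x = 22427790 (x = -(-291 + 4911)*(-4171 - 5538)/2 = -2310*(-9709) = -1/2*(-44855580) = 22427790)
(33737 + 27986) + x = (33737 + 27986) + 22427790 = 61723 + 22427790 = 22489513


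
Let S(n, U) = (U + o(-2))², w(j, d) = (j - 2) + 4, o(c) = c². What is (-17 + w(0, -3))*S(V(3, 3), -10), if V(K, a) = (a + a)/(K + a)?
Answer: -540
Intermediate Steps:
V(K, a) = 2*a/(K + a) (V(K, a) = (2*a)/(K + a) = 2*a/(K + a))
w(j, d) = 2 + j (w(j, d) = (-2 + j) + 4 = 2 + j)
S(n, U) = (4 + U)² (S(n, U) = (U + (-2)²)² = (U + 4)² = (4 + U)²)
(-17 + w(0, -3))*S(V(3, 3), -10) = (-17 + (2 + 0))*(4 - 10)² = (-17 + 2)*(-6)² = -15*36 = -540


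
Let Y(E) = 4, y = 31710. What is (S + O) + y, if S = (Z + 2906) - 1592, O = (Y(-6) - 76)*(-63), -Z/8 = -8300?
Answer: 103960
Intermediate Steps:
Z = 66400 (Z = -8*(-8300) = 66400)
O = 4536 (O = (4 - 76)*(-63) = -72*(-63) = 4536)
S = 67714 (S = (66400 + 2906) - 1592 = 69306 - 1592 = 67714)
(S + O) + y = (67714 + 4536) + 31710 = 72250 + 31710 = 103960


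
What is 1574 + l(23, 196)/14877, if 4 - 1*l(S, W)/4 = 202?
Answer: 2601734/1653 ≈ 1573.9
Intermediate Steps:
l(S, W) = -792 (l(S, W) = 16 - 4*202 = 16 - 808 = -792)
1574 + l(23, 196)/14877 = 1574 - 792/14877 = 1574 - 792*1/14877 = 1574 - 88/1653 = 2601734/1653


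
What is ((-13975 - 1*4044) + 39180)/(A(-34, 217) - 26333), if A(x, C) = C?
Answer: -21161/26116 ≈ -0.81027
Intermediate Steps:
((-13975 - 1*4044) + 39180)/(A(-34, 217) - 26333) = ((-13975 - 1*4044) + 39180)/(217 - 26333) = ((-13975 - 4044) + 39180)/(-26116) = (-18019 + 39180)*(-1/26116) = 21161*(-1/26116) = -21161/26116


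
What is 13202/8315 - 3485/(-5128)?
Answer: 96677631/42639320 ≈ 2.2673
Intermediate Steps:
13202/8315 - 3485/(-5128) = 13202*(1/8315) - 3485*(-1/5128) = 13202/8315 + 3485/5128 = 96677631/42639320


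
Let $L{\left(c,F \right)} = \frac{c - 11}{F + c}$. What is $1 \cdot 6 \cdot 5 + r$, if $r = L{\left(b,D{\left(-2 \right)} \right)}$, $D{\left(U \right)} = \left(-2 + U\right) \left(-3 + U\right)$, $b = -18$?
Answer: $\frac{31}{2} \approx 15.5$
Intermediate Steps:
$D{\left(U \right)} = \left(-3 + U\right) \left(-2 + U\right)$
$L{\left(c,F \right)} = \frac{-11 + c}{F + c}$
$r = - \frac{29}{2}$ ($r = \frac{-11 - 18}{\left(6 + \left(-2\right)^{2} - -10\right) - 18} = \frac{1}{\left(6 + 4 + 10\right) - 18} \left(-29\right) = \frac{1}{20 - 18} \left(-29\right) = \frac{1}{2} \left(-29\right) = - \frac{29}{2} \approx -14.5$)
$1 \cdot 6 \cdot 5 + r = 1 \cdot 6 \cdot 5 - \frac{29}{2} = 6 \cdot 5 - \frac{29}{2} = 30 - \frac{29}{2} = \frac{31}{2}$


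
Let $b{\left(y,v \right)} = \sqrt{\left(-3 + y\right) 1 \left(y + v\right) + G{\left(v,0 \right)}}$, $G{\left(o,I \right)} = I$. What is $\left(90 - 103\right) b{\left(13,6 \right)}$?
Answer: $- 13 \sqrt{190} \approx -179.19$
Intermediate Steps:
$b{\left(y,v \right)} = \sqrt{\left(-3 + y\right) \left(v + y\right)}$ ($b{\left(y,v \right)} = \sqrt{\left(-3 + y\right) 1 \left(y + v\right) + 0} = \sqrt{\left(-3 + y\right) \left(v + y\right) + 0} = \sqrt{\left(-3 + y\right) \left(v + y\right)}$)
$\left(90 - 103\right) b{\left(13,6 \right)} = \left(90 - 103\right) \sqrt{13^{2} - 18 - 39 + 6 \cdot 13} = - 13 \sqrt{169 - 18 - 39 + 78} = - 13 \sqrt{190}$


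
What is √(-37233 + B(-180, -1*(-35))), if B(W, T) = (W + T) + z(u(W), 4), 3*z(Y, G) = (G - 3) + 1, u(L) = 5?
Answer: 34*I*√291/3 ≈ 193.33*I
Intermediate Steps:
z(Y, G) = -⅔ + G/3 (z(Y, G) = ((G - 3) + 1)/3 = ((-3 + G) + 1)/3 = (-2 + G)/3 = -⅔ + G/3)
B(W, T) = ⅔ + T + W (B(W, T) = (W + T) + (-⅔ + (⅓)*4) = (T + W) + (-⅔ + 4/3) = (T + W) + ⅔ = ⅔ + T + W)
√(-37233 + B(-180, -1*(-35))) = √(-37233 + (⅔ - 1*(-35) - 180)) = √(-37233 + (⅔ + 35 - 180)) = √(-37233 - 433/3) = √(-112132/3) = 34*I*√291/3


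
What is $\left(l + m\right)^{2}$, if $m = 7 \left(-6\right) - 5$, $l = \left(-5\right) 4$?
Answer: $4489$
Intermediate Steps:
$l = -20$
$m = -47$ ($m = -42 - 5 = -47$)
$\left(l + m\right)^{2} = \left(-20 - 47\right)^{2} = \left(-67\right)^{2} = 4489$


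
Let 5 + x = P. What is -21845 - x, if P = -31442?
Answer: 9602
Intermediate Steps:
x = -31447 (x = -5 - 31442 = -31447)
-21845 - x = -21845 - 1*(-31447) = -21845 + 31447 = 9602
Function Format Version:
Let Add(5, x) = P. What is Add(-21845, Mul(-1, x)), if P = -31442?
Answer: 9602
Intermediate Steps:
x = -31447 (x = Add(-5, -31442) = -31447)
Add(-21845, Mul(-1, x)) = Add(-21845, Mul(-1, -31447)) = Add(-21845, 31447) = 9602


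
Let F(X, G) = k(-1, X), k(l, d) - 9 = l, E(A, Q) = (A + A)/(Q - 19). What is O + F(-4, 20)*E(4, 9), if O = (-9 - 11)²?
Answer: 1968/5 ≈ 393.60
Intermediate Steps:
E(A, Q) = 2*A/(-19 + Q) (E(A, Q) = (2*A)/(-19 + Q) = 2*A/(-19 + Q))
k(l, d) = 9 + l
F(X, G) = 8 (F(X, G) = 9 - 1 = 8)
O = 400 (O = (-20)² = 400)
O + F(-4, 20)*E(4, 9) = 400 + 8*(2*4/(-19 + 9)) = 400 + 8*(2*4/(-10)) = 400 + 8*(2*4*(-⅒)) = 400 + 8*(-⅘) = 400 - 32/5 = 1968/5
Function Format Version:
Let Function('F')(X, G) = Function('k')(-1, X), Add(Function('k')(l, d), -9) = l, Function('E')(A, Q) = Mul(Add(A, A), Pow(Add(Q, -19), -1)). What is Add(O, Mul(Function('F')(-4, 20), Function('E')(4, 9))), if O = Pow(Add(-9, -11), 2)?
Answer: Rational(1968, 5) ≈ 393.60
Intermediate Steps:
Function('E')(A, Q) = Mul(2, A, Pow(Add(-19, Q), -1)) (Function('E')(A, Q) = Mul(Mul(2, A), Pow(Add(-19, Q), -1)) = Mul(2, A, Pow(Add(-19, Q), -1)))
Function('k')(l, d) = Add(9, l)
Function('F')(X, G) = 8 (Function('F')(X, G) = Add(9, -1) = 8)
O = 400 (O = Pow(-20, 2) = 400)
Add(O, Mul(Function('F')(-4, 20), Function('E')(4, 9))) = Add(400, Mul(8, Mul(2, 4, Pow(Add(-19, 9), -1)))) = Add(400, Mul(8, Mul(2, 4, Pow(-10, -1)))) = Add(400, Mul(8, Mul(2, 4, Rational(-1, 10)))) = Add(400, Mul(8, Rational(-4, 5))) = Add(400, Rational(-32, 5)) = Rational(1968, 5)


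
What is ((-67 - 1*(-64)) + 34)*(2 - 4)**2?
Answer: 124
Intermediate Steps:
((-67 - 1*(-64)) + 34)*(2 - 4)**2 = ((-67 + 64) + 34)*(-2)**2 = (-3 + 34)*4 = 31*4 = 124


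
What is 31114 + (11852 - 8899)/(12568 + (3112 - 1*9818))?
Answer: 182393221/5862 ≈ 31115.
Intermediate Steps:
31114 + (11852 - 8899)/(12568 + (3112 - 1*9818)) = 31114 + 2953/(12568 + (3112 - 9818)) = 31114 + 2953/(12568 - 6706) = 31114 + 2953/5862 = 182393221/5862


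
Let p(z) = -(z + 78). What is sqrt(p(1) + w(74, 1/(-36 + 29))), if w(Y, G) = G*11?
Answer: 2*I*sqrt(987)/7 ≈ 8.9762*I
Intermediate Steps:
p(z) = -78 - z (p(z) = -(78 + z) = -78 - z)
w(Y, G) = 11*G
sqrt(p(1) + w(74, 1/(-36 + 29))) = sqrt((-78 - 1*1) + 11/(-36 + 29)) = sqrt((-78 - 1) + 11/(-7)) = sqrt(-79 + 11*(-1/7)) = sqrt(-79 - 11/7) = sqrt(-564/7) = 2*I*sqrt(987)/7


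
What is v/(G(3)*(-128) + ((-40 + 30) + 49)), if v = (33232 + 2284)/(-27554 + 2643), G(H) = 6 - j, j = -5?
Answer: 35516/34103159 ≈ 0.0010414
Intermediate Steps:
G(H) = 11 (G(H) = 6 - 1*(-5) = 6 + 5 = 11)
v = -35516/24911 (v = 35516/(-24911) = 35516*(-1/24911) = -35516/24911 ≈ -1.4257)
v/(G(3)*(-128) + ((-40 + 30) + 49)) = -35516/(24911*(11*(-128) + ((-40 + 30) + 49))) = -35516/(24911*(-1408 + (-10 + 49))) = -35516/(24911*(-1408 + 39)) = -35516/24911/(-1369) = -35516/24911*(-1/1369) = 35516/34103159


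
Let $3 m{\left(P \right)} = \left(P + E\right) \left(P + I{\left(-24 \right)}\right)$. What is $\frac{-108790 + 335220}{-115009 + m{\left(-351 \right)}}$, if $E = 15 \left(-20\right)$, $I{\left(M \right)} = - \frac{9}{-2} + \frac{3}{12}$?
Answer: $- \frac{905720}{159491} \approx -5.6788$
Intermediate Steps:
$I{\left(M \right)} = \frac{19}{4}$ ($I{\left(M \right)} = \left(-9\right) \left(- \frac{1}{2}\right) + 3 \cdot \frac{1}{12} = \frac{9}{2} + \frac{1}{4} = \frac{19}{4}$)
$E = -300$
$m{\left(P \right)} = \frac{\left(-300 + P\right) \left(\frac{19}{4} + P\right)}{3}$ ($m{\left(P \right)} = \frac{\left(P - 300\right) \left(P + \frac{19}{4}\right)}{3} = \frac{\left(-300 + P\right) \left(\frac{19}{4} + P\right)}{3}$)
$\frac{-108790 + 335220}{-115009 + m{\left(-351 \right)}} = \frac{-108790 + 335220}{-115009 - \left(- \frac{136277}{4} - 41067\right)} = \frac{226430}{-115009 + \left(-475 + \frac{138177}{4} + \frac{1}{3} \cdot 123201\right)} = \frac{226430}{-115009 + \left(-475 + \frac{138177}{4} + 41067\right)} = \frac{226430}{-115009 + \frac{300545}{4}} = \frac{226430}{- \frac{159491}{4}} = 226430 \left(- \frac{4}{159491}\right) = - \frac{905720}{159491}$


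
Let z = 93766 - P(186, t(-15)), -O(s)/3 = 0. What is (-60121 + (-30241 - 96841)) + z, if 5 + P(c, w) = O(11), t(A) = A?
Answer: -93432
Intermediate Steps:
O(s) = 0 (O(s) = -3*0 = 0)
P(c, w) = -5 (P(c, w) = -5 + 0 = -5)
z = 93771 (z = 93766 - 1*(-5) = 93766 + 5 = 93771)
(-60121 + (-30241 - 96841)) + z = (-60121 + (-30241 - 96841)) + 93771 = (-60121 - 127082) + 93771 = -187203 + 93771 = -93432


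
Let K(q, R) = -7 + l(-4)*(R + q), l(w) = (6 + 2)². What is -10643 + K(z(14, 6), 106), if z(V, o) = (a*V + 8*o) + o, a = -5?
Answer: -4890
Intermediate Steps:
z(V, o) = -5*V + 9*o (z(V, o) = (-5*V + 8*o) + o = -5*V + 9*o)
l(w) = 64 (l(w) = 8² = 64)
K(q, R) = -7 + 64*R + 64*q (K(q, R) = -7 + 64*(R + q) = -7 + (64*R + 64*q) = -7 + 64*R + 64*q)
-10643 + K(z(14, 6), 106) = -10643 + (-7 + 64*106 + 64*(-5*14 + 9*6)) = -10643 + (-7 + 6784 + 64*(-70 + 54)) = -10643 + (-7 + 6784 + 64*(-16)) = -10643 + (-7 + 6784 - 1024) = -10643 + 5753 = -4890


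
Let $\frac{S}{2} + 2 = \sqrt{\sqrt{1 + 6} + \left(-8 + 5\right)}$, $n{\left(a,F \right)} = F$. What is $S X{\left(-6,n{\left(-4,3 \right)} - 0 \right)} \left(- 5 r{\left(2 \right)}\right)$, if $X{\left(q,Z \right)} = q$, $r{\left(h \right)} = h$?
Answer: $-240 + 120 i \sqrt{3 - \sqrt{7}} \approx -240.0 + 71.423 i$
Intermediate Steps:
$S = -4 + 2 \sqrt{-3 + \sqrt{7}}$ ($S = -4 + 2 \sqrt{\sqrt{1 + 6} + \left(-8 + 5\right)} = -4 + 2 \sqrt{\sqrt{7} - 3} = -4 + 2 \sqrt{-3 + \sqrt{7}} \approx -4.0 + 1.1904 i$)
$S X{\left(-6,n{\left(-4,3 \right)} - 0 \right)} \left(- 5 r{\left(2 \right)}\right) = \left(-4 + 2 i \sqrt{3 - \sqrt{7}}\right) \left(- 6 \left(\left(-5\right) 2\right)\right) = \left(-4 + 2 i \sqrt{3 - \sqrt{7}}\right) \left(\left(-6\right) \left(-10\right)\right) = \left(-4 + 2 i \sqrt{3 - \sqrt{7}}\right) 60 = -240 + 120 i \sqrt{3 - \sqrt{7}}$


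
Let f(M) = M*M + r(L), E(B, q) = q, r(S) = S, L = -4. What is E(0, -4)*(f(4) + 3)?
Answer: -60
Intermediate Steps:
f(M) = -4 + M**2 (f(M) = M*M - 4 = M**2 - 4 = -4 + M**2)
E(0, -4)*(f(4) + 3) = -4*((-4 + 4**2) + 3) = -4*((-4 + 16) + 3) = -4*(12 + 3) = -4*15 = -60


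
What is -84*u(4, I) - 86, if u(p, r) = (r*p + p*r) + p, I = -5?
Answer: 2938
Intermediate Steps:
u(p, r) = p + 2*p*r (u(p, r) = (p*r + p*r) + p = 2*p*r + p = p + 2*p*r)
-84*u(4, I) - 86 = -336*(1 + 2*(-5)) - 86 = -336*(1 - 10) - 86 = -336*(-9) - 86 = -84*(-36) - 86 = 3024 - 86 = 2938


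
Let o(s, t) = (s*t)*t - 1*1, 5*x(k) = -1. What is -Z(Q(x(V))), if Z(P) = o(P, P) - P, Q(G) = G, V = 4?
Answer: 101/125 ≈ 0.80800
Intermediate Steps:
x(k) = -⅕ (x(k) = (⅕)*(-1) = -⅕)
o(s, t) = -1 + s*t² (o(s, t) = s*t² - 1 = -1 + s*t²)
Z(P) = -1 + P³ - P (Z(P) = (-1 + P*P²) - P = (-1 + P³) - P = -1 + P³ - P)
-Z(Q(x(V))) = -(-1 + (-⅕)³ - 1*(-⅕)) = -(-1 - 1/125 + ⅕) = -1*(-101/125) = 101/125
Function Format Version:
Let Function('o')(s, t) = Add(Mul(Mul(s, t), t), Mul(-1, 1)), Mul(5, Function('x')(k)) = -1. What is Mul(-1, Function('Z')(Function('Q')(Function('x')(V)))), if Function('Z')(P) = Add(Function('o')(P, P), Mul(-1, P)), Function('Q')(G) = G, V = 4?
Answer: Rational(101, 125) ≈ 0.80800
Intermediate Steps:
Function('x')(k) = Rational(-1, 5) (Function('x')(k) = Mul(Rational(1, 5), -1) = Rational(-1, 5))
Function('o')(s, t) = Add(-1, Mul(s, Pow(t, 2))) (Function('o')(s, t) = Add(Mul(s, Pow(t, 2)), -1) = Add(-1, Mul(s, Pow(t, 2))))
Function('Z')(P) = Add(-1, Pow(P, 3), Mul(-1, P)) (Function('Z')(P) = Add(Add(-1, Mul(P, Pow(P, 2))), Mul(-1, P)) = Add(Add(-1, Pow(P, 3)), Mul(-1, P)) = Add(-1, Pow(P, 3), Mul(-1, P)))
Mul(-1, Function('Z')(Function('Q')(Function('x')(V)))) = Mul(-1, Add(-1, Pow(Rational(-1, 5), 3), Mul(-1, Rational(-1, 5)))) = Mul(-1, Add(-1, Rational(-1, 125), Rational(1, 5))) = Mul(-1, Rational(-101, 125)) = Rational(101, 125)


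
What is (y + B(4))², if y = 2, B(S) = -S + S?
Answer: 4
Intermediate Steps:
B(S) = 0
(y + B(4))² = (2 + 0)² = 2² = 4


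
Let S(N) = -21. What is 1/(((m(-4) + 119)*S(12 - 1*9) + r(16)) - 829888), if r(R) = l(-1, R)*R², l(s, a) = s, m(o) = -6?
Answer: -1/832517 ≈ -1.2012e-6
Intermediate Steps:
r(R) = -R²
1/(((m(-4) + 119)*S(12 - 1*9) + r(16)) - 829888) = 1/(((-6 + 119)*(-21) - 1*16²) - 829888) = 1/((113*(-21) - 1*256) - 829888) = 1/((-2373 - 256) - 829888) = 1/(-2629 - 829888) = 1/(-832517) = -1/832517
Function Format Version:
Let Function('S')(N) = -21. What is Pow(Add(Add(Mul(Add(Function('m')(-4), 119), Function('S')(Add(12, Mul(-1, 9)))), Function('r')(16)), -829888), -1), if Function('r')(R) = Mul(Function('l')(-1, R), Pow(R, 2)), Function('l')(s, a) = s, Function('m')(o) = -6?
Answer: Rational(-1, 832517) ≈ -1.2012e-6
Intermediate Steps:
Function('r')(R) = Mul(-1, Pow(R, 2))
Pow(Add(Add(Mul(Add(Function('m')(-4), 119), Function('S')(Add(12, Mul(-1, 9)))), Function('r')(16)), -829888), -1) = Pow(Add(Add(Mul(Add(-6, 119), -21), Mul(-1, Pow(16, 2))), -829888), -1) = Pow(Add(Add(Mul(113, -21), Mul(-1, 256)), -829888), -1) = Pow(Add(Add(-2373, -256), -829888), -1) = Pow(Add(-2629, -829888), -1) = Pow(-832517, -1) = Rational(-1, 832517)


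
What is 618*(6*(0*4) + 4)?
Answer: 2472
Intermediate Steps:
618*(6*(0*4) + 4) = 618*(6*0 + 4) = 618*(0 + 4) = 618*4 = 2472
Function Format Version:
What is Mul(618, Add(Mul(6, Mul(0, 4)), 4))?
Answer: 2472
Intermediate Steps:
Mul(618, Add(Mul(6, Mul(0, 4)), 4)) = Mul(618, Add(Mul(6, 0), 4)) = Mul(618, Add(0, 4)) = Mul(618, 4) = 2472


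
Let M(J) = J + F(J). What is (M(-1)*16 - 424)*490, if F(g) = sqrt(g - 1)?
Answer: -215600 + 7840*I*sqrt(2) ≈ -2.156e+5 + 11087.0*I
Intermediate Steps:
F(g) = sqrt(-1 + g)
M(J) = J + sqrt(-1 + J)
(M(-1)*16 - 424)*490 = ((-1 + sqrt(-1 - 1))*16 - 424)*490 = ((-1 + sqrt(-2))*16 - 424)*490 = ((-1 + I*sqrt(2))*16 - 424)*490 = ((-16 + 16*I*sqrt(2)) - 424)*490 = (-440 + 16*I*sqrt(2))*490 = -215600 + 7840*I*sqrt(2)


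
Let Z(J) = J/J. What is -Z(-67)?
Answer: -1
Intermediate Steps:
Z(J) = 1
-Z(-67) = -1*1 = -1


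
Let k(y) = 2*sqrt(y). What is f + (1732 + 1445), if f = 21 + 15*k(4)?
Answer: 3258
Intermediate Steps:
f = 81 (f = 21 + 15*(2*sqrt(4)) = 21 + 15*(2*2) = 21 + 15*4 = 21 + 60 = 81)
f + (1732 + 1445) = 81 + (1732 + 1445) = 81 + 3177 = 3258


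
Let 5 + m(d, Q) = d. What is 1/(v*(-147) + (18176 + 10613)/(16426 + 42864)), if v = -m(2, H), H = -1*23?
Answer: -59290/26118101 ≈ -0.0022701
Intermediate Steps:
H = -23
m(d, Q) = -5 + d
v = 3 (v = -(-5 + 2) = -1*(-3) = 3)
1/(v*(-147) + (18176 + 10613)/(16426 + 42864)) = 1/(3*(-147) + (18176 + 10613)/(16426 + 42864)) = 1/(-441 + 28789/59290) = 1/(-26118101/59290) = -59290/26118101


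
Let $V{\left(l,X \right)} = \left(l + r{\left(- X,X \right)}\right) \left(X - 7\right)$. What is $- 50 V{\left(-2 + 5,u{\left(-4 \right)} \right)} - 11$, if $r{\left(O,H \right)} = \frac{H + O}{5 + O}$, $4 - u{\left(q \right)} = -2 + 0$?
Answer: $139$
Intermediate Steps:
$u{\left(q \right)} = 6$ ($u{\left(q \right)} = 4 - \left(-2 + 0\right) = 4 - -2 = 4 + 2 = 6$)
$r{\left(O,H \right)} = \frac{H + O}{5 + O}$
$V{\left(l,X \right)} = l \left(-7 + X\right)$ ($V{\left(l,X \right)} = \left(l + \frac{X - X}{5 - X}\right) \left(X - 7\right) = \left(l + \frac{1}{5 - X} 0\right) \left(-7 + X\right) = \left(l + 0\right) \left(-7 + X\right) = l \left(-7 + X\right)$)
$- 50 V{\left(-2 + 5,u{\left(-4 \right)} \right)} - 11 = - 50 \left(-2 + 5\right) \left(-7 + 6\right) - 11 = - 50 \cdot 3 \left(-1\right) - 11 = \left(-50\right) \left(-3\right) - 11 = 150 - 11 = 139$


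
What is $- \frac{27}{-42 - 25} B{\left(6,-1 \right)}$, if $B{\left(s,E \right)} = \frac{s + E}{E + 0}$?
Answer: $- \frac{135}{67} \approx -2.0149$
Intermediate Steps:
$B{\left(s,E \right)} = \frac{E + s}{E}$
$- \frac{27}{-42 - 25} B{\left(6,-1 \right)} = - \frac{27}{-42 - 25} \frac{-1 + 6}{-1} = - \frac{27}{-67} \left(\left(-1\right) 5\right) = \left(-27\right) \left(- \frac{1}{67}\right) \left(-5\right) = \frac{27}{67} \left(-5\right) = - \frac{135}{67}$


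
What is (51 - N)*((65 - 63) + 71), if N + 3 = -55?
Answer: 7957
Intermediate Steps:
N = -58 (N = -3 - 55 = -58)
(51 - N)*((65 - 63) + 71) = (51 - 1*(-58))*((65 - 63) + 71) = (51 + 58)*(2 + 71) = 109*73 = 7957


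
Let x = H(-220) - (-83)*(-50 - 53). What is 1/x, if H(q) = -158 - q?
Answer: -1/8487 ≈ -0.00011783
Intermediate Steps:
x = -8487 (x = (-158 - 1*(-220)) - (-83)*(-50 - 53) = (-158 + 220) - (-83)*(-103) = 62 - 1*8549 = 62 - 8549 = -8487)
1/x = 1/(-8487) = -1/8487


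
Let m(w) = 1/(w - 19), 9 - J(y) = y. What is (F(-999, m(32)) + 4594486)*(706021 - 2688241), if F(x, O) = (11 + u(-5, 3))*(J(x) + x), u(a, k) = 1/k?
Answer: -9107484225360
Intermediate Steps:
J(y) = 9 - y
m(w) = 1/(-19 + w)
F(x, O) = 102 (F(x, O) = (11 + 1/3)*((9 - x) + x) = (11 + ⅓)*9 = (34/3)*9 = 102)
(F(-999, m(32)) + 4594486)*(706021 - 2688241) = (102 + 4594486)*(706021 - 2688241) = 4594588*(-1982220) = -9107484225360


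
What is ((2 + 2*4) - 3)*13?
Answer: 91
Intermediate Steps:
((2 + 2*4) - 3)*13 = ((2 + 8) - 3)*13 = (10 - 3)*13 = 7*13 = 91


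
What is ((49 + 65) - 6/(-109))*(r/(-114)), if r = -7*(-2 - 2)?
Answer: -58016/2071 ≈ -28.014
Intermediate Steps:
r = 28 (r = -7*(-4) = 28)
((49 + 65) - 6/(-109))*(r/(-114)) = ((49 + 65) - 6/(-109))*(28/(-114)) = (114 - 6*(-1/109))*(28*(-1/114)) = (114 + 6/109)*(-14/57) = (12432/109)*(-14/57) = -58016/2071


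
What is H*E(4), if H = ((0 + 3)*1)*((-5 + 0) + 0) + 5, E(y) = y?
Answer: -40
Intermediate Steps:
H = -10 (H = (3*1)*(-5 + 0) + 5 = 3*(-5) + 5 = -15 + 5 = -10)
H*E(4) = -10*4 = -40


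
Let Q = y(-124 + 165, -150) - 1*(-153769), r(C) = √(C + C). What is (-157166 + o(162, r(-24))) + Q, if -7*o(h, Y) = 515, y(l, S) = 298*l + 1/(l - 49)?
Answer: 489849/56 ≈ 8747.3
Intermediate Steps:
r(C) = √2*√C (r(C) = √(2*C) = √2*√C)
y(l, S) = 1/(-49 + l) + 298*l (y(l, S) = 298*l + 1/(-49 + l) = 1/(-49 + l) + 298*l)
o(h, Y) = -515/7 (o(h, Y) = -⅐*515 = -515/7)
Q = 1327895/8 (Q = (1 - 14602*(-124 + 165) + 298*(-124 + 165)²)/(-49 + (-124 + 165)) - 1*(-153769) = (1 - 14602*41 + 298*41²)/(-49 + 41) + 153769 = (1 - 598682 + 298*1681)/(-8) + 153769 = -(1 - 598682 + 500938)/8 + 153769 = -⅛*(-97743) + 153769 = 97743/8 + 153769 = 1327895/8 ≈ 1.6599e+5)
(-157166 + o(162, r(-24))) + Q = (-157166 - 515/7) + 1327895/8 = -1100677/7 + 1327895/8 = 489849/56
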